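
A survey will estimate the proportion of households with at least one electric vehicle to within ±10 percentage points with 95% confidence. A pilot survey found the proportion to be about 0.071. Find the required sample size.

For a proportion with margin E = 0.1 at 95% confidence, z = 1.960.
n = p̂(1−p̂)(z/E)² = 0.071 × 0.929 × (1.960/0.1)² = 25.34
Round up: n = 26.

26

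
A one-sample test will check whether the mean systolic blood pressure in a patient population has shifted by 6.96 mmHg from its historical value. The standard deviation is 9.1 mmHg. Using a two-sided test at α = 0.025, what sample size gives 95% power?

For a one-sample z-test, n = ((z_{α/2} + z_β)·σ/δ)².
z_{α/2} = 2.241 (two-sided α = 0.025); z_β = 1.645 (power 95% → β = 0.05).
n = (3.886 × 9.1 / 6.96)² = 25.81
Round up: n = 26.

n = 26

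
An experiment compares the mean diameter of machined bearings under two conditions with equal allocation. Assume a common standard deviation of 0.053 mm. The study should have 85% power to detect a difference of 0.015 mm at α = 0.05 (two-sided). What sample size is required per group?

225 per group

For two equal groups, n per group = 2·((z_{α/2} + z_β)·σ/δ)².
z_{α/2} = 1.960; z_β = 1.036 (power 85%).
n = 2 × (2.996 × 0.053 / 0.015)² = 2 × 112.06 = 224.12
Round up: n = 225 per group.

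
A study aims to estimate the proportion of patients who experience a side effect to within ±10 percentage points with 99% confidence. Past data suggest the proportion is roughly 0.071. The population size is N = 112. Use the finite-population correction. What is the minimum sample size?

For a proportion with margin E = 0.1 at 99% confidence, z = 2.576.
n = p̂(1−p̂)(z/E)² = 0.071 × 0.929 × (2.576/0.1)² = 43.77 — call this n₀.
Finite-population correction with N = 112: n = n₀ / (1 + (n₀−1)/N) = 43.77 / 1.382 = 31.67
Round up: n = 32.

32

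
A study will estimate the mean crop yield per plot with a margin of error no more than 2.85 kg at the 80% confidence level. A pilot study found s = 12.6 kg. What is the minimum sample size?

n = 33

For a mean, the margin of error is E = z·σ/√n, so n = (zσ/E)².
At 80% confidence, z = 1.282.
n = (1.282 × 12.6 / 2.85)² = 32.12
Round up: n = 33.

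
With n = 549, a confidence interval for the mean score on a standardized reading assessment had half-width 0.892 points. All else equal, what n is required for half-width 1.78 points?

Margin of error scales as 1/√n, so n₂ = n₁·(E₁/E₂)².
n₂ = 549 × (0.892/1.78)² = 549 × 0.2511 = 137.85
Round up: n₂ = 138.

138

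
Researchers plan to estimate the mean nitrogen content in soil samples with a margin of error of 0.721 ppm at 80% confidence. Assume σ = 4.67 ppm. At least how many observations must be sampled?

69

For a mean, the margin of error is E = z·σ/√n, so n = (zσ/E)².
At 80% confidence, z = 1.282.
n = (1.282 × 4.67 / 0.721)² = 68.95
Round up: n = 69.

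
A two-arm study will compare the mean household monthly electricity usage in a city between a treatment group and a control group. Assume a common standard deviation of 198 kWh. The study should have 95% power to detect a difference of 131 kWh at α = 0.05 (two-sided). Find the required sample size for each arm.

60 per group

For two equal groups, n per group = 2·((z_{α/2} + z_β)·σ/δ)².
z_{α/2} = 1.960; z_β = 1.645 (power 95%).
n = 2 × (3.605 × 198 / 131)² = 2 × 29.69 = 59.38
Round up: n = 60 per group.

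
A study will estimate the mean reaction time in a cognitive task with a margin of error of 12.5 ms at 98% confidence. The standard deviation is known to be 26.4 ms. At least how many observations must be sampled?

For a mean, the margin of error is E = z·σ/√n, so n = (zσ/E)².
At 98% confidence, z = 2.326.
n = (2.326 × 26.4 / 12.5)² = 24.13
Round up: n = 25.

n = 25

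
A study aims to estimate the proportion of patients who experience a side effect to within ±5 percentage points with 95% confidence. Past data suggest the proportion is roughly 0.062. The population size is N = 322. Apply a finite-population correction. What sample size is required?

For a proportion with margin E = 0.05 at 95% confidence, z = 1.960.
n = p̂(1−p̂)(z/E)² = 0.062 × 0.938 × (1.960/0.05)² = 89.36 — call this n₀.
Finite-population correction with N = 322: n = n₀ / (1 + (n₀−1)/N) = 89.36 / 1.274 = 70.14
Round up: n = 71.

71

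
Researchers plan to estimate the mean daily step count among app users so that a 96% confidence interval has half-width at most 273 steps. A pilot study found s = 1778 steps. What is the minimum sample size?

n = 179

For a mean, the margin of error is E = z·σ/√n, so n = (zσ/E)².
At 96% confidence, z = 2.054.
n = (2.054 × 1778 / 273)² = 178.95
Round up: n = 179.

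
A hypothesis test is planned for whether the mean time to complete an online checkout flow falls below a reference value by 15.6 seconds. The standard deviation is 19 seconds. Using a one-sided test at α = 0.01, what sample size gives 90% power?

For a one-sample z-test, n = ((z_α + z_β)·σ/δ)².
z_α = 2.326 (one-sided α = 0.01); z_β = 1.282 (power 90% → β = 0.1).
n = (3.608 × 19 / 15.6)² = 19.31
Round up: n = 20.

20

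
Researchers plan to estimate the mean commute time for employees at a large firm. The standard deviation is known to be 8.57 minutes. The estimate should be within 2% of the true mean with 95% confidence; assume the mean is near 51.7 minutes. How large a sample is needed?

For a mean, the margin of error is E = z·σ/√n, so n = (zσ/E)².
At 95% confidence, z = 1.960.
E = 2% of 51.7 = 1.034 minutes.
n = (1.960 × 8.57 / 1.034)² = 263.90
Round up: n = 264.

264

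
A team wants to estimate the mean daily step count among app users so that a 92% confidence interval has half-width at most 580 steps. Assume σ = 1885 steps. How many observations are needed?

33

For a mean, the margin of error is E = z·σ/√n, so n = (zσ/E)².
At 92% confidence, z = 1.751.
n = (1.751 × 1885 / 580)² = 32.38
Round up: n = 33.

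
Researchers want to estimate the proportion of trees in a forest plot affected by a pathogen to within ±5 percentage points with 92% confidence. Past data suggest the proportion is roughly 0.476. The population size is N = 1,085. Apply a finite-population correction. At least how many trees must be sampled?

For a proportion with margin E = 0.05 at 92% confidence, z = 1.751.
n = p̂(1−p̂)(z/E)² = 0.476 × 0.524 × (1.751/0.05)² = 305.89 — call this n₀.
Finite-population correction with N = 1,085: n = n₀ / (1 + (n₀−1)/N) = 305.89 / 1.281 = 238.79
Round up: n = 239.

239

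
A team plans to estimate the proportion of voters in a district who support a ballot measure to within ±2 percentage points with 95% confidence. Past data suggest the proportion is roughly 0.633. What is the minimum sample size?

2232

For a proportion with margin E = 0.02 at 95% confidence, z = 1.960.
n = p̂(1−p̂)(z/E)² = 0.633 × 0.367 × (1.960/0.02)² = 2231.11
Round up: n = 2232.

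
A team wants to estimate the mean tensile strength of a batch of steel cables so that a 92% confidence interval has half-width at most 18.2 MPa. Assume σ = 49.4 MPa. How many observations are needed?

n = 23

For a mean, the margin of error is E = z·σ/√n, so n = (zσ/E)².
At 92% confidence, z = 1.751.
n = (1.751 × 49.4 / 18.2)² = 22.59
Round up: n = 23.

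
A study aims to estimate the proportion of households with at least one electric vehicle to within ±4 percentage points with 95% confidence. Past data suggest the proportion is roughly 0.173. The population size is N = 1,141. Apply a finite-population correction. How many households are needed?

265

For a proportion with margin E = 0.04 at 95% confidence, z = 1.960.
n = p̂(1−p̂)(z/E)² = 0.173 × 0.827 × (1.960/0.04)² = 343.51 — call this n₀.
Finite-population correction with N = 1,141: n = n₀ / (1 + (n₀−1)/N) = 343.51 / 1.3 = 264.24
Round up: n = 265.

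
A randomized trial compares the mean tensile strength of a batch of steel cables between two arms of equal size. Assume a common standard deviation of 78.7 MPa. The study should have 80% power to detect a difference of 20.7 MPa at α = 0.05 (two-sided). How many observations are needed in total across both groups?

For two equal groups, n per group = 2·((z_{α/2} + z_β)·σ/δ)².
z_{α/2} = 1.960; z_β = 0.842 (power 80%).
n = 2 × (2.802 × 78.7 / 20.7)² = 2 × 113.49 = 226.98
Round up: n = 227 per group.
Total across both groups: 2 × 227 = 454.

454 total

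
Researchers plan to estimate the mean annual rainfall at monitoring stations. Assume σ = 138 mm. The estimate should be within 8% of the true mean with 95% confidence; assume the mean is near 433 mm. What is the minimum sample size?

61

For a mean, the margin of error is E = z·σ/√n, so n = (zσ/E)².
At 95% confidence, z = 1.960.
E = 8% of 433 = 34.64 mm.
n = (1.960 × 138 / 34.64)² = 60.97
Round up: n = 61.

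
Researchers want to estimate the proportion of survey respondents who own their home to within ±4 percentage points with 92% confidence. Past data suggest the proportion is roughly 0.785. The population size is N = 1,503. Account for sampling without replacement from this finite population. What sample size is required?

For a proportion with margin E = 0.04 at 92% confidence, z = 1.751.
n = p̂(1−p̂)(z/E)² = 0.785 × 0.215 × (1.751/0.04)² = 323.42 — call this n₀.
Finite-population correction with N = 1,503: n = n₀ / (1 + (n₀−1)/N) = 323.42 / 1.215 = 266.19
Round up: n = 267.

n = 267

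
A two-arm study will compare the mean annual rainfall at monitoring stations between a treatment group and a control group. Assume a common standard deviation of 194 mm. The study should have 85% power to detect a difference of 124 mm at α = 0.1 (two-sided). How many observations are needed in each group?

For two equal groups, n per group = 2·((z_{α/2} + z_β)·σ/δ)².
z_{α/2} = 1.645; z_β = 1.036 (power 85%).
n = 2 × (2.681 × 194 / 124)² = 2 × 17.59 = 35.18
Round up: n = 36 per group.

36 per group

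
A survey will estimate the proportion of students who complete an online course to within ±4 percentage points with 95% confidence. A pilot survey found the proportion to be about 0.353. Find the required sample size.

For a proportion with margin E = 0.04 at 95% confidence, z = 1.960.
n = p̂(1−p̂)(z/E)² = 0.353 × 0.647 × (1.960/0.04)² = 548.37
Round up: n = 549.

n = 549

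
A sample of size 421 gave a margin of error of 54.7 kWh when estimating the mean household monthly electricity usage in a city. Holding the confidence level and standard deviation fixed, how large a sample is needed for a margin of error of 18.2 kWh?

Margin of error scales as 1/√n, so n₂ = n₁·(E₁/E₂)².
n₂ = 421 × (54.7/18.2)² = 421 × 9.033 = 3802.89
Round up: n₂ = 3803.

3803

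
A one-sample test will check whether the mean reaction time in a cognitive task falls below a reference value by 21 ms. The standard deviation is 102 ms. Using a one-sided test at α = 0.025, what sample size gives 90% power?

248

For a one-sample z-test, n = ((z_α + z_β)·σ/δ)².
z_α = 1.960 (one-sided α = 0.025); z_β = 1.282 (power 90% → β = 0.1).
n = (3.242 × 102 / 21)² = 247.96
Round up: n = 248.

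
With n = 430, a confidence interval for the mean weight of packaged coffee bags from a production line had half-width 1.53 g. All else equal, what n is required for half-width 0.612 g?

Margin of error scales as 1/√n, so n₂ = n₁·(E₁/E₂)².
n₂ = 430 × (1.53/0.612)² = 430 × 6.25 = 2687.50
Round up: n₂ = 2688.

n = 2688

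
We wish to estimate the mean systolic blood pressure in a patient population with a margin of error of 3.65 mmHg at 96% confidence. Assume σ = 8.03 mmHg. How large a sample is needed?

21

For a mean, the margin of error is E = z·σ/√n, so n = (zσ/E)².
At 96% confidence, z = 2.054.
n = (2.054 × 8.03 / 3.65)² = 20.42
Round up: n = 21.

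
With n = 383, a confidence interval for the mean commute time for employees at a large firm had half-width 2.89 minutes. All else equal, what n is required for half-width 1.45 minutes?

Margin of error scales as 1/√n, so n₂ = n₁·(E₁/E₂)².
n₂ = 383 × (2.89/1.45)² = 383 × 3.972 = 1521.28
Round up: n₂ = 1522.

1522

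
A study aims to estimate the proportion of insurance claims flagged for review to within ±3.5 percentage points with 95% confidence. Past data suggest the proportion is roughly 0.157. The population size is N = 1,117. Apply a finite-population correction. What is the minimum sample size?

303

For a proportion with margin E = 0.035 at 95% confidence, z = 1.960.
n = p̂(1−p̂)(z/E)² = 0.157 × 0.843 × (1.960/0.035)² = 415.05 — call this n₀.
Finite-population correction with N = 1,117: n = n₀ / (1 + (n₀−1)/N) = 415.05 / 1.371 = 302.74
Round up: n = 303.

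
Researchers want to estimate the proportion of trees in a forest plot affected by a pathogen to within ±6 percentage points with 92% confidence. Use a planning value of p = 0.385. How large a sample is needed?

202

For a proportion with margin E = 0.06 at 92% confidence, z = 1.751.
n = p̂(1−p̂)(z/E)² = 0.385 × 0.615 × (1.751/0.06)² = 201.65
Round up: n = 202.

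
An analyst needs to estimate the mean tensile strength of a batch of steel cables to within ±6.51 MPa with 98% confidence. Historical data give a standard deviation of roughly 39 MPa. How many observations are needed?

n = 195

For a mean, the margin of error is E = z·σ/√n, so n = (zσ/E)².
At 98% confidence, z = 2.326.
n = (2.326 × 39 / 6.51)² = 194.17
Round up: n = 195.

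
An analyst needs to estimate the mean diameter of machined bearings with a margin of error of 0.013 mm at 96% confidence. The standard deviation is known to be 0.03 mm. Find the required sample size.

For a mean, the margin of error is E = z·σ/√n, so n = (zσ/E)².
At 96% confidence, z = 2.054.
n = (2.054 × 0.03 / 0.013)² = 22.47
Round up: n = 23.

23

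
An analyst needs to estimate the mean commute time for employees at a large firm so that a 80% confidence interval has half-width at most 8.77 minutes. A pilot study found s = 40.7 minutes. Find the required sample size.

For a mean, the margin of error is E = z·σ/√n, so n = (zσ/E)².
At 80% confidence, z = 1.282.
n = (1.282 × 40.7 / 8.77)² = 35.40
Round up: n = 36.

36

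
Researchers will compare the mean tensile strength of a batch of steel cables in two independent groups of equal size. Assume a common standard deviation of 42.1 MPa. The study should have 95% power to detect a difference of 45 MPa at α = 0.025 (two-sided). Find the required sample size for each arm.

27 per group

For two equal groups, n per group = 2·((z_{α/2} + z_β)·σ/δ)².
z_{α/2} = 2.241; z_β = 1.645 (power 95%).
n = 2 × (3.886 × 42.1 / 45)² = 2 × 13.22 = 26.44
Round up: n = 27 per group.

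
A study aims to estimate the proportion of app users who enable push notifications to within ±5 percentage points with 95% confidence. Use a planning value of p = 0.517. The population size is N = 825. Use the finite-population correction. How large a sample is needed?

For a proportion with margin E = 0.05 at 95% confidence, z = 1.960.
n = p̂(1−p̂)(z/E)² = 0.517 × 0.483 × (1.960/0.05)² = 383.72 — call this n₀.
Finite-population correction with N = 825: n = n₀ / (1 + (n₀−1)/N) = 383.72 / 1.464 = 262.10
Round up: n = 263.

n = 263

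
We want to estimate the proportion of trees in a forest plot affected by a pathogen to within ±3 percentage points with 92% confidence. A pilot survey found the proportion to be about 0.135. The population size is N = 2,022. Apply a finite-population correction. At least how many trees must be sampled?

For a proportion with margin E = 0.03 at 92% confidence, z = 1.751.
n = p̂(1−p̂)(z/E)² = 0.135 × 0.865 × (1.751/0.03)² = 397.81 — call this n₀.
Finite-population correction with N = 2,022: n = n₀ / (1 + (n₀−1)/N) = 397.81 / 1.196 = 332.62
Round up: n = 333.

333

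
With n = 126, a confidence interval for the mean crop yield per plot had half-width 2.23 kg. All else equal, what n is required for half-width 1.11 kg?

509

Margin of error scales as 1/√n, so n₂ = n₁·(E₁/E₂)².
n₂ = 126 × (2.23/1.11)² = 126 × 4.036 = 508.54
Round up: n₂ = 509.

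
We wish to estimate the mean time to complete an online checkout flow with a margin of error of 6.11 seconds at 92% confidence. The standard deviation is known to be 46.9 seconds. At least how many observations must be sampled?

181

For a mean, the margin of error is E = z·σ/√n, so n = (zσ/E)².
At 92% confidence, z = 1.751.
n = (1.751 × 46.9 / 6.11)² = 180.65
Round up: n = 181.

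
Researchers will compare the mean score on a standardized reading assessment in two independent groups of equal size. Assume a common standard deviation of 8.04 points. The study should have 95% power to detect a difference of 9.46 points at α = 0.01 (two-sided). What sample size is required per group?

For two equal groups, n per group = 2·((z_{α/2} + z_β)·σ/δ)².
z_{α/2} = 2.576; z_β = 1.645 (power 95%).
n = 2 × (4.221 × 8.04 / 9.46)² = 2 × 12.87 = 25.74
Round up: n = 26 per group.

26 per group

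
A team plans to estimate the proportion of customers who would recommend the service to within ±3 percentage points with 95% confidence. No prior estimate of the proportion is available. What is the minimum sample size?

For a proportion with margin E = 0.03 at 95% confidence, z = 1.960.
With no prior estimate, use p = 0.5, which maximizes p(1−p) at 0.25.
n = 0.25 × (z/E)² = 0.25 × (1.960/0.03)² = 1067.11
Round up: n = 1068.

1068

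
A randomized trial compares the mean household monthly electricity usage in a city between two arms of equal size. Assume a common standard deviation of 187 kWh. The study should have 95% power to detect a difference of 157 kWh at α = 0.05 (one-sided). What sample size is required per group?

For two equal groups, n per group = 2·((z_α + z_β)·σ/δ)².
z_α = 1.645; z_β = 1.645 (power 95%).
n = 2 × (3.290 × 187 / 157)² = 2 × 15.36 = 30.72
Round up: n = 31 per group.

31 per group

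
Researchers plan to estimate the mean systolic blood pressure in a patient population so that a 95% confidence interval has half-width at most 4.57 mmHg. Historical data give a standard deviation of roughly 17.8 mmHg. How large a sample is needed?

For a mean, the margin of error is E = z·σ/√n, so n = (zσ/E)².
At 95% confidence, z = 1.960.
n = (1.960 × 17.8 / 4.57)² = 58.28
Round up: n = 59.

59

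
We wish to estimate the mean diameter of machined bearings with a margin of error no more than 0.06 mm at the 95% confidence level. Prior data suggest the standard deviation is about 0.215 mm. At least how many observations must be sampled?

50

For a mean, the margin of error is E = z·σ/√n, so n = (zσ/E)².
At 95% confidence, z = 1.960.
n = (1.960 × 0.215 / 0.06)² = 49.33
Round up: n = 50.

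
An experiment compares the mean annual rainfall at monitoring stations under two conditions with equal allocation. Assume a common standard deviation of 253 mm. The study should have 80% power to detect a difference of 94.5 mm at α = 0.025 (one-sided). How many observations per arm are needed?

For two equal groups, n per group = 2·((z_α + z_β)·σ/δ)².
z_α = 1.960; z_β = 0.842 (power 80%).
n = 2 × (2.802 × 253 / 94.5)² = 2 × 56.27 = 112.54
Round up: n = 113 per group.

113 per group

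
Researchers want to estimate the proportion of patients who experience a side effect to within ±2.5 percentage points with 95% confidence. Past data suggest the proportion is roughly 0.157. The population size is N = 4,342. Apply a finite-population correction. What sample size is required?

686

For a proportion with margin E = 0.025 at 95% confidence, z = 1.960.
n = p̂(1−p̂)(z/E)² = 0.157 × 0.843 × (1.960/0.025)² = 813.50 — call this n₀.
Finite-population correction with N = 4,342: n = n₀ / (1 + (n₀−1)/N) = 813.50 / 1.187 = 685.34
Round up: n = 686.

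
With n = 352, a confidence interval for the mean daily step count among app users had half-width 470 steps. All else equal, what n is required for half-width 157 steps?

Margin of error scales as 1/√n, so n₂ = n₁·(E₁/E₂)².
n₂ = 352 × (470/157)² = 352 × 8.962 = 3154.62
Round up: n₂ = 3155.

n = 3155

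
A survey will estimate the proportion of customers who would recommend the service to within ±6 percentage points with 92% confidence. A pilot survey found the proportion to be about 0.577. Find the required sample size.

For a proportion with margin E = 0.06 at 92% confidence, z = 1.751.
n = p̂(1−p̂)(z/E)² = 0.577 × 0.423 × (1.751/0.06)² = 207.87
Round up: n = 208.

n = 208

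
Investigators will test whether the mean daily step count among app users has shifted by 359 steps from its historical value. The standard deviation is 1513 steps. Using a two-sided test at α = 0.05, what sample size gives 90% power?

For a one-sample z-test, n = ((z_{α/2} + z_β)·σ/δ)².
z_{α/2} = 1.960 (two-sided α = 0.05); z_β = 1.282 (power 90% → β = 0.1).
n = (3.242 × 1513 / 359)² = 186.69
Round up: n = 187.

187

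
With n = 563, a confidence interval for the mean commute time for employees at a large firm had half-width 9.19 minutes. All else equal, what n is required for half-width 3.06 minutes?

n = 5079

Margin of error scales as 1/√n, so n₂ = n₁·(E₁/E₂)².
n₂ = 563 × (9.19/3.06)² = 563 × 9.02 = 5078.26
Round up: n₂ = 5079.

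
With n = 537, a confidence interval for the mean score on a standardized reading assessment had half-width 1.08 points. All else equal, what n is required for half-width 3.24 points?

Margin of error scales as 1/√n, so n₂ = n₁·(E₁/E₂)².
n₂ = 537 × (1.08/3.24)² = 537 × 0.1111 = 59.66
Round up: n₂ = 60.

n = 60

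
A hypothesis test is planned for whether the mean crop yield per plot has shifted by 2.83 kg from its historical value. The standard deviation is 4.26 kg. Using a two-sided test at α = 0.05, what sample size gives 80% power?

For a one-sample z-test, n = ((z_{α/2} + z_β)·σ/δ)².
z_{α/2} = 1.960 (two-sided α = 0.05); z_β = 0.842 (power 80% → β = 0.2).
n = (2.802 × 4.26 / 2.83)² = 17.79
Round up: n = 18.

18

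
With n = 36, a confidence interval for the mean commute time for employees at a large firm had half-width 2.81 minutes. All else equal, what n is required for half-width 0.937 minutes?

Margin of error scales as 1/√n, so n₂ = n₁·(E₁/E₂)².
n₂ = 36 × (2.81/0.937)² = 36 × 8.994 = 323.78
Round up: n₂ = 324.

324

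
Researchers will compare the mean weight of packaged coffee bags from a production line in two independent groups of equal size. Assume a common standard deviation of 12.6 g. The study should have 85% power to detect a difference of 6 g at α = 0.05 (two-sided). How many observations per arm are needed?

For two equal groups, n per group = 2·((z_{α/2} + z_β)·σ/δ)².
z_{α/2} = 1.960; z_β = 1.036 (power 85%).
n = 2 × (2.996 × 12.6 / 6)² = 2 × 39.58 = 79.16
Round up: n = 80 per group.

80 per group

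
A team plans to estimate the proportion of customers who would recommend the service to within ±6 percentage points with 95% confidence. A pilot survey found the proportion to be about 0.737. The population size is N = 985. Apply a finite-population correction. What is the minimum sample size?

For a proportion with margin E = 0.06 at 95% confidence, z = 1.960.
n = p̂(1−p̂)(z/E)² = 0.737 × 0.263 × (1.960/0.06)² = 206.84 — call this n₀.
Finite-population correction with N = 985: n = n₀ / (1 + (n₀−1)/N) = 206.84 / 1.209 = 171.08
Round up: n = 172.

n = 172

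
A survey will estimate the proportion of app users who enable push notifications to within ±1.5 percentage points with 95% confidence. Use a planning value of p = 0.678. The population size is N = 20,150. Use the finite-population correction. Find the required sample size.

For a proportion with margin E = 0.015 at 95% confidence, z = 1.960.
n = p̂(1−p̂)(z/E)² = 0.678 × 0.322 × (1.960/0.015)² = 3727.48 — call this n₀.
Finite-population correction with N = 20,150: n = n₀ / (1 + (n₀−1)/N) = 3727.48 / 1.185 = 3145.55
Round up: n = 3146.

3146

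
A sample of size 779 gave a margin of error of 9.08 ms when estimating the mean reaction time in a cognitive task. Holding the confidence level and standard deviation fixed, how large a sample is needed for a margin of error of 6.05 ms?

n = 1755

Margin of error scales as 1/√n, so n₂ = n₁·(E₁/E₂)².
n₂ = 779 × (9.08/6.05)² = 779 × 2.252 = 1754.31
Round up: n₂ = 1755.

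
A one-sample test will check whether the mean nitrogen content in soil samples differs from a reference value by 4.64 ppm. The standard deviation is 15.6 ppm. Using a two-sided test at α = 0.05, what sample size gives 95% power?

n = 147

For a one-sample z-test, n = ((z_{α/2} + z_β)·σ/δ)².
z_{α/2} = 1.960 (two-sided α = 0.05); z_β = 1.645 (power 95% → β = 0.05).
n = (3.605 × 15.6 / 4.64)² = 146.90
Round up: n = 147.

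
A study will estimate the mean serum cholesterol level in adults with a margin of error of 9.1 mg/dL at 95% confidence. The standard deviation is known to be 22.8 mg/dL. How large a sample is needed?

For a mean, the margin of error is E = z·σ/√n, so n = (zσ/E)².
At 95% confidence, z = 1.960.
n = (1.960 × 22.8 / 9.1)² = 24.12
Round up: n = 25.

25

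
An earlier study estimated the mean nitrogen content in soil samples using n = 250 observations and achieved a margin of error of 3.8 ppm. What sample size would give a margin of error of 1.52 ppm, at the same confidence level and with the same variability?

1563

Margin of error scales as 1/√n, so n₂ = n₁·(E₁/E₂)².
n₂ = 250 × (3.8/1.52)² = 250 × 6.25 = 1562.50
Round up: n₂ = 1563.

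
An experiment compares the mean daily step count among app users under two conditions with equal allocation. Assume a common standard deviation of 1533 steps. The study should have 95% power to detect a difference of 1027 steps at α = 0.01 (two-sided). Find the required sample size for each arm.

80 per group

For two equal groups, n per group = 2·((z_{α/2} + z_β)·σ/δ)².
z_{α/2} = 2.576; z_β = 1.645 (power 95%).
n = 2 × (4.221 × 1533 / 1027)² = 2 × 39.70 = 79.40
Round up: n = 80 per group.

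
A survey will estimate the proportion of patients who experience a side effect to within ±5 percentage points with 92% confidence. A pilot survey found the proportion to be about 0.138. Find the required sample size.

146

For a proportion with margin E = 0.05 at 92% confidence, z = 1.751.
n = p̂(1−p̂)(z/E)² = 0.138 × 0.862 × (1.751/0.05)² = 145.89
Round up: n = 146.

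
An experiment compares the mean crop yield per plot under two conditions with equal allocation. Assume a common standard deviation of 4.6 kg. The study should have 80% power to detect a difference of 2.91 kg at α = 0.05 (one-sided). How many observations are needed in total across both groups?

For two equal groups, n per group = 2·((z_α + z_β)·σ/δ)².
z_α = 1.645; z_β = 0.842 (power 80%).
n = 2 × (2.487 × 4.6 / 2.91)² = 2 × 15.46 = 30.92
Round up: n = 31 per group.
Total across both groups: 2 × 31 = 62.

62 total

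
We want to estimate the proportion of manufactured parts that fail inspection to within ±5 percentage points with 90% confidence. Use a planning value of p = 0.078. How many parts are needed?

For a proportion with margin E = 0.05 at 90% confidence, z = 1.645.
n = p̂(1−p̂)(z/E)² = 0.078 × 0.922 × (1.645/0.05)² = 77.84
Round up: n = 78.

78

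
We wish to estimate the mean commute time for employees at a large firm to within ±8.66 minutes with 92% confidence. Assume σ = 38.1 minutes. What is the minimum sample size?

For a mean, the margin of error is E = z·σ/√n, so n = (zσ/E)².
At 92% confidence, z = 1.751.
n = (1.751 × 38.1 / 8.66)² = 59.35
Round up: n = 60.

60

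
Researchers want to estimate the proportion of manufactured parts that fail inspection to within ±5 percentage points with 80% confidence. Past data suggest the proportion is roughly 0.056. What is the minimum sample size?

35

For a proportion with margin E = 0.05 at 80% confidence, z = 1.282.
n = p̂(1−p̂)(z/E)² = 0.056 × 0.944 × (1.282/0.05)² = 34.75
Round up: n = 35.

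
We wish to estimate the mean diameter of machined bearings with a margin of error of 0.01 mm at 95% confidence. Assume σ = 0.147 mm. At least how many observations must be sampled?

For a mean, the margin of error is E = z·σ/√n, so n = (zσ/E)².
At 95% confidence, z = 1.960.
n = (1.960 × 0.147 / 0.01)² = 830.13
Round up: n = 831.

831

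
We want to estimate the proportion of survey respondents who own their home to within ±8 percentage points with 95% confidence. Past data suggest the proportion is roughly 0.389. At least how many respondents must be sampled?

For a proportion with margin E = 0.08 at 95% confidence, z = 1.960.
n = p̂(1−p̂)(z/E)² = 0.389 × 0.611 × (1.960/0.08)² = 142.67
Round up: n = 143.

143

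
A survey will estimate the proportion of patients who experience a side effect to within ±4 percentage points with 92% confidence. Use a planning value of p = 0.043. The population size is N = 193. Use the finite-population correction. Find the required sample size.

n = 57

For a proportion with margin E = 0.04 at 92% confidence, z = 1.751.
n = p̂(1−p̂)(z/E)² = 0.043 × 0.957 × (1.751/0.04)² = 78.86 — call this n₀.
Finite-population correction with N = 193: n = n₀ / (1 + (n₀−1)/N) = 78.86 / 1.403 = 56.21
Round up: n = 57.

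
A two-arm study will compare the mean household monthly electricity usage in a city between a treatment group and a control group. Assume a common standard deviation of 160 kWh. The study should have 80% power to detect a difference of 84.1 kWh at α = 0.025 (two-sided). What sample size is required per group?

69 per group

For two equal groups, n per group = 2·((z_{α/2} + z_β)·σ/δ)².
z_{α/2} = 2.241; z_β = 0.842 (power 80%).
n = 2 × (3.083 × 160 / 84.1)² = 2 × 34.40 = 68.80
Round up: n = 69 per group.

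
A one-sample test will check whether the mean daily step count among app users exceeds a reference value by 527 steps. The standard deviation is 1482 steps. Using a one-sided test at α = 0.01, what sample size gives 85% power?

For a one-sample z-test, n = ((z_α + z_β)·σ/δ)².
z_α = 2.326 (one-sided α = 0.01); z_β = 1.036 (power 85% → β = 0.15).
n = (3.362 × 1482 / 527)² = 89.39
Round up: n = 90.

n = 90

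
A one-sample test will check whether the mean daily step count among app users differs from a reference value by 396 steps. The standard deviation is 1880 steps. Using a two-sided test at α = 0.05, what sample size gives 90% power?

237

For a one-sample z-test, n = ((z_{α/2} + z_β)·σ/δ)².
z_{α/2} = 1.960 (two-sided α = 0.05); z_β = 1.282 (power 90% → β = 0.1).
n = (3.242 × 1880 / 396)² = 236.89
Round up: n = 237.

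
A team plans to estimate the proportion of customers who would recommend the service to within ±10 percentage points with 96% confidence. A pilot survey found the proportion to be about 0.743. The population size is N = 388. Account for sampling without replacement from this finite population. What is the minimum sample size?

n = 67

For a proportion with margin E = 0.1 at 96% confidence, z = 2.054.
n = p̂(1−p̂)(z/E)² = 0.743 × 0.257 × (2.054/0.1)² = 80.56 — call this n₀.
Finite-population correction with N = 388: n = n₀ / (1 + (n₀−1)/N) = 80.56 / 1.205 = 66.85
Round up: n = 67.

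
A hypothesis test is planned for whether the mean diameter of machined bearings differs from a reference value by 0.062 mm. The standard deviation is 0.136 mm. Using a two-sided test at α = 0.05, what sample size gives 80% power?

For a one-sample z-test, n = ((z_{α/2} + z_β)·σ/δ)².
z_{α/2} = 1.960 (two-sided α = 0.05); z_β = 0.842 (power 80% → β = 0.2).
n = (2.802 × 0.136 / 0.062)² = 37.78
Round up: n = 38.

38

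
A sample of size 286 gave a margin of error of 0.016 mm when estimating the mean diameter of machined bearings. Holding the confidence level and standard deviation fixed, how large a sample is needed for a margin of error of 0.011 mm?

606

Margin of error scales as 1/√n, so n₂ = n₁·(E₁/E₂)².
n₂ = 286 × (0.016/0.011)² = 286 × 2.116 = 605.18
Round up: n₂ = 606.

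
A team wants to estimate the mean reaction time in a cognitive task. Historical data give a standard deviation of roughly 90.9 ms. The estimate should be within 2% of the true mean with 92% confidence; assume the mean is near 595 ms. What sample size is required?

179

For a mean, the margin of error is E = z·σ/√n, so n = (zσ/E)².
At 92% confidence, z = 1.751.
E = 2% of 595 = 11.9 ms.
n = (1.751 × 90.9 / 11.9)² = 178.90
Round up: n = 179.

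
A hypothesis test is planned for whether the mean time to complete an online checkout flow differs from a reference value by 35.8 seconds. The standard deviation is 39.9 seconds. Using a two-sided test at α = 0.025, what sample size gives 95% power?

19

For a one-sample z-test, n = ((z_{α/2} + z_β)·σ/δ)².
z_{α/2} = 2.241 (two-sided α = 0.025); z_β = 1.645 (power 95% → β = 0.05).
n = (3.886 × 39.9 / 35.8)² = 18.76
Round up: n = 19.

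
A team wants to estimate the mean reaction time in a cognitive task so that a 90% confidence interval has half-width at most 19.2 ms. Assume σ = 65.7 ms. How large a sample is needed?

32

For a mean, the margin of error is E = z·σ/√n, so n = (zσ/E)².
At 90% confidence, z = 1.645.
n = (1.645 × 65.7 / 19.2)² = 31.69
Round up: n = 32.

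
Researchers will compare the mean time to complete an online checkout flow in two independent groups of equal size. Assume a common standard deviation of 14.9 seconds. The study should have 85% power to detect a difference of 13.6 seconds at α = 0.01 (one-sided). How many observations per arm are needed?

For two equal groups, n per group = 2·((z_α + z_β)·σ/δ)².
z_α = 2.326; z_β = 1.036 (power 85%).
n = 2 × (3.362 × 14.9 / 13.6)² = 2 × 13.57 = 27.14
Round up: n = 28 per group.

28 per group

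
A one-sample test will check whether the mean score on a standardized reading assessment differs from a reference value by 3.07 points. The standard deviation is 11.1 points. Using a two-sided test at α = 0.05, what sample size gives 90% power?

For a one-sample z-test, n = ((z_{α/2} + z_β)·σ/δ)².
z_{α/2} = 1.960 (two-sided α = 0.05); z_β = 1.282 (power 90% → β = 0.1).
n = (3.242 × 11.1 / 3.07)² = 137.40
Round up: n = 138.

138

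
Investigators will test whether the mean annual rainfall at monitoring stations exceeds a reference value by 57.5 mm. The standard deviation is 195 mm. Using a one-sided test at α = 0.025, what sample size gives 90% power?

121

For a one-sample z-test, n = ((z_α + z_β)·σ/δ)².
z_α = 1.960 (one-sided α = 0.025); z_β = 1.282 (power 90% → β = 0.1).
n = (3.242 × 195 / 57.5)² = 120.88
Round up: n = 121.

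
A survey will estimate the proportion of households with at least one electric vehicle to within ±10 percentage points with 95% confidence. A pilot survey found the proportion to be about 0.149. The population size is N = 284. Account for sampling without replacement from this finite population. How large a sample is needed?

For a proportion with margin E = 0.1 at 95% confidence, z = 1.960.
n = p̂(1−p̂)(z/E)² = 0.149 × 0.851 × (1.960/0.1)² = 48.71 — call this n₀.
Finite-population correction with N = 284: n = n₀ / (1 + (n₀−1)/N) = 48.71 / 1.168 = 41.70
Round up: n = 42.

42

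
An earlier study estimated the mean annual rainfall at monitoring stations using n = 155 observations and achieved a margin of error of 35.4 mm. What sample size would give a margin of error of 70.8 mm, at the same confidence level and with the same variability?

Margin of error scales as 1/√n, so n₂ = n₁·(E₁/E₂)².
n₂ = 155 × (35.4/70.8)² = 155 × 0.25 = 38.75
Round up: n₂ = 39.

39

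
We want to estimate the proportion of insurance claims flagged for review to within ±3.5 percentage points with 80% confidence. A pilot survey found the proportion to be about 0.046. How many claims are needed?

For a proportion with margin E = 0.035 at 80% confidence, z = 1.282.
n = p̂(1−p̂)(z/E)² = 0.046 × 0.954 × (1.282/0.035)² = 58.88
Round up: n = 59.

n = 59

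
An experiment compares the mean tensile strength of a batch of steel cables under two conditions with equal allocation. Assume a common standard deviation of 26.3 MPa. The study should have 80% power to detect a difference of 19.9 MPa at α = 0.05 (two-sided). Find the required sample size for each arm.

28 per group

For two equal groups, n per group = 2·((z_{α/2} + z_β)·σ/δ)².
z_{α/2} = 1.960; z_β = 0.842 (power 80%).
n = 2 × (2.802 × 26.3 / 19.9)² = 2 × 13.71 = 27.42
Round up: n = 28 per group.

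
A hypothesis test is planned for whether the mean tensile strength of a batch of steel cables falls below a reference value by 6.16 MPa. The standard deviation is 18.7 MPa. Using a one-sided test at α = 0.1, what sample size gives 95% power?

For a one-sample z-test, n = ((z_α + z_β)·σ/δ)².
z_α = 1.282 (one-sided α = 0.1); z_β = 1.645 (power 95% → β = 0.05).
n = (2.927 × 18.7 / 6.16)² = 78.95
Round up: n = 79.

79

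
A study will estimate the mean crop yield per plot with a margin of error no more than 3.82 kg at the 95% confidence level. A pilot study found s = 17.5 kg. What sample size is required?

For a mean, the margin of error is E = z·σ/√n, so n = (zσ/E)².
At 95% confidence, z = 1.960.
n = (1.960 × 17.5 / 3.82)² = 80.62
Round up: n = 81.

81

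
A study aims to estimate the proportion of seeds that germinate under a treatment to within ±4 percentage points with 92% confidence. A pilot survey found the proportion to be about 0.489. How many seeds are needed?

479

For a proportion with margin E = 0.04 at 92% confidence, z = 1.751.
n = p̂(1−p̂)(z/E)² = 0.489 × 0.511 × (1.751/0.04)² = 478.83
Round up: n = 479.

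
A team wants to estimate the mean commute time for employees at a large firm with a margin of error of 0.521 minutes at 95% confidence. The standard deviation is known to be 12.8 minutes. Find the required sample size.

2319

For a mean, the margin of error is E = z·σ/√n, so n = (zσ/E)².
At 95% confidence, z = 1.960.
n = (1.960 × 12.8 / 0.521)² = 2318.76
Round up: n = 2319.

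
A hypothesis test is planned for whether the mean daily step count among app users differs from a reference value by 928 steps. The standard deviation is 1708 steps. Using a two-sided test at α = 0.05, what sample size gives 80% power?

For a one-sample z-test, n = ((z_{α/2} + z_β)·σ/δ)².
z_{α/2} = 1.960 (two-sided α = 0.05); z_β = 0.842 (power 80% → β = 0.2).
n = (2.802 × 1708 / 928)² = 26.60
Round up: n = 27.

n = 27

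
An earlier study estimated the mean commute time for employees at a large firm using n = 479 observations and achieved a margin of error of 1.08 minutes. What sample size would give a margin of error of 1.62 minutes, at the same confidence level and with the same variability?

Margin of error scales as 1/√n, so n₂ = n₁·(E₁/E₂)².
n₂ = 479 × (1.08/1.62)² = 479 × 0.4444 = 212.87
Round up: n₂ = 213.

n = 213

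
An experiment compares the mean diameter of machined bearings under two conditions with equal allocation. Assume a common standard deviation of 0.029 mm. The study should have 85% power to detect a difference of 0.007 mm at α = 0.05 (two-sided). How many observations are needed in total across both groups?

For two equal groups, n per group = 2·((z_{α/2} + z_β)·σ/δ)².
z_{α/2} = 1.960; z_β = 1.036 (power 85%).
n = 2 × (2.996 × 0.029 / 0.007)² = 2 × 154.06 = 308.12
Round up: n = 309 per group.
Total across both groups: 2 × 309 = 618.

618 total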